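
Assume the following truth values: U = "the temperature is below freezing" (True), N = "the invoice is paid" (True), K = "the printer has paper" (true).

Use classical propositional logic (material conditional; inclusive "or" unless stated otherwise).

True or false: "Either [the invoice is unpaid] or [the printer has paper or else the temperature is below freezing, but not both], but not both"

Parsed as ¬N ⊕ (K ⊕ U)

¬N = ¬T = F
K ⊕ U = T ⊕ T = F
¬N ⊕ (K ⊕ U) = F ⊕ F = F

False.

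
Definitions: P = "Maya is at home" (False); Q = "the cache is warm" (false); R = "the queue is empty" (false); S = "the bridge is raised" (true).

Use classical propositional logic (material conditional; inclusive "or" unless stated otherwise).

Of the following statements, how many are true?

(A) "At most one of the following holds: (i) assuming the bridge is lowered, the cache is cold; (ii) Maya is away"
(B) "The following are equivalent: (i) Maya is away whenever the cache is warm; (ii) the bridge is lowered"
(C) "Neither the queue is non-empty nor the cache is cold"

0

(A): In symbols: (¬S → ¬Q) ↑ ¬P

¬S = ¬T = F
¬Q = ¬F = T
¬S → ¬Q = F → T = T
¬P = ¬F = T
(¬S → ¬Q) ↑ ¬P = T ↑ T = F
Thus (A) is false.

(B): Formalization: (Q → ¬P) ↔ ¬S

¬P = ¬F = T
Q → ¬P = F → T = T
¬S = ¬T = F
(Q → ¬P) ↔ ¬S = T ↔ F = F
Thus (B) is false.

(C): Parsed as ¬R ↓ ¬Q

¬R = ¬F = T
¬Q = ¬F = T
¬R ↓ ¬Q = T ↓ T = F
So (C) is false.

True statements: 0 (none).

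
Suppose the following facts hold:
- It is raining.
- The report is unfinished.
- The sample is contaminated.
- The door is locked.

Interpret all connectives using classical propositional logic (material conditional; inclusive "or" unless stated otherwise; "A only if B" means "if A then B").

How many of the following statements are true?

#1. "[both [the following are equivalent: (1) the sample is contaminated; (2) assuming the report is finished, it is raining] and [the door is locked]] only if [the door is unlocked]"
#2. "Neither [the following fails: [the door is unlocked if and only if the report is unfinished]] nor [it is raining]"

Let U = "the sample is contaminated" (T), P = "the report is finished" (F), G = "it is raining" (T), R = "the door is locked" (T).

#1: In symbols: ((U <-> (P -> G)) & R) -> ~R

P -> G = F -> T = T
U <-> (P -> G) = T <-> T = T
(U <-> (P -> G)) & R = T & T = T
~R = ~T = F
((U <-> (P -> G)) & R) -> ~R = T -> F = F
So #1 is false.

#2: Formalization: ~(~R <-> ~P) nor G

~R = ~T = F
~P = ~F = T
~R <-> ~P = F <-> T = F
~(~R <-> ~P) = ~F = T
~(~R <-> ~P) nor G = T nor T = F
Thus #2 is false.

True statements: 0 (none).

0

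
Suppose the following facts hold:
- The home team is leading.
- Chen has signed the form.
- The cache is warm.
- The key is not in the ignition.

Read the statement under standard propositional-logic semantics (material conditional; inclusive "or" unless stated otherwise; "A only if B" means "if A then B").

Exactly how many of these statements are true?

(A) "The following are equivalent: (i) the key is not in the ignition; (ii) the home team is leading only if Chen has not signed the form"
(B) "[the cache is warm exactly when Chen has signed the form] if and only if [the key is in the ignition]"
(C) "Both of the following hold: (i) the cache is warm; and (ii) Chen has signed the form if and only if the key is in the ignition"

0

Let S = "the key is in the ignition" (F), P = "the home team is leading" (T), Q = "Chen has signed the form" (T), R = "the cache is warm" (T).

(A): In symbols: ~S <-> (P -> ~Q)

~S = ~F = T
~Q = ~T = F
P -> ~Q = T -> F = F
~S <-> (P -> ~Q) = T <-> F = F
Hence (A) is false.

(B): In symbols: (R <-> Q) <-> S

R <-> Q = T <-> T = T
(R <-> Q) <-> S = T <-> F = F
Hence (B) is false.

(C): In symbols: R & (Q <-> S)

Q <-> S = T <-> F = F
R & (Q <-> S) = T & F = F
Thus (C) is false.

0 of the 3 statements are true (none).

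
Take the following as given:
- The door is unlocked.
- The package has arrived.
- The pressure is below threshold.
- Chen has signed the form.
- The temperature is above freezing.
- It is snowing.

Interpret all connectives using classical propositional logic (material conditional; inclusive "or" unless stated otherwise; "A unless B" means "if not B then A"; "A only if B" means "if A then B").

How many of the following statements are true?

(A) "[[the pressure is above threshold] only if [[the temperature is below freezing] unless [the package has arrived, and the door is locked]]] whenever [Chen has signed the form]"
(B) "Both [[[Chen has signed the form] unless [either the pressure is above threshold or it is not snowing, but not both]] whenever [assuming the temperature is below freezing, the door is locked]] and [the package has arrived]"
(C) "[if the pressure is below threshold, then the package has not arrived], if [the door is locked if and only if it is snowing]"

Let S = "Chen has signed the form" (T), R = "the pressure is above threshold" (F), U = "the temperature is below freezing" (F), Q = "the package has arrived" (T), P = "the door is locked" (F), V = "it is snowing" (T).

(A): Formalization: S → (R → (U ∨ (Q ∧ P)))

Q ∧ P = T ∧ F = F
U ∨ (Q ∧ P) = F ∨ F = F
R → (U ∨ (Q ∧ P)) = F → F = T
S → (R → (U ∨ (Q ∧ P))) = T → T = T
Thus (A) is true.

(B): Formalization: ((U → P) → (S ∨ (R ⊕ ¬V))) ∧ Q

U → P = F → F = T
¬V = ¬T = F
R ⊕ ¬V = F ⊕ F = F
S ∨ (R ⊕ ¬V) = T ∨ F = T
(U → P) → (S ∨ (R ⊕ ¬V)) = T → T = T
((U → P) → (S ∨ (R ⊕ ¬V))) ∧ Q = T ∧ T = T
So (B) is true.

(C): Formalization: (P ↔ V) → (¬R → ¬Q)

P ↔ V = F ↔ T = F
¬R = ¬F = T
¬Q = ¬T = F
¬R → ¬Q = T → F = F
(P ↔ V) → (¬R → ¬Q) = F → F = T
So (C) is true.

True statements: 3 ((A), (B), (C)).

3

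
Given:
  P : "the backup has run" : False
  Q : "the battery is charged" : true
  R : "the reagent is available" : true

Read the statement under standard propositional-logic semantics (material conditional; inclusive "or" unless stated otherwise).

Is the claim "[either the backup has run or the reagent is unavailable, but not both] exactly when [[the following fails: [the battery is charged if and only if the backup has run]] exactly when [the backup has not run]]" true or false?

In symbols: (P xor ~R) <-> (~(Q <-> P) <-> ~P)

~R = ~T = F
P xor ~R = F xor F = F
Q <-> P = T <-> F = F
~(Q <-> P) = ~F = T
~P = ~F = T
~(Q <-> P) <-> ~P = T <-> T = T
(P xor ~R) <-> (~(Q <-> P) <-> ~P) = F <-> T = F

false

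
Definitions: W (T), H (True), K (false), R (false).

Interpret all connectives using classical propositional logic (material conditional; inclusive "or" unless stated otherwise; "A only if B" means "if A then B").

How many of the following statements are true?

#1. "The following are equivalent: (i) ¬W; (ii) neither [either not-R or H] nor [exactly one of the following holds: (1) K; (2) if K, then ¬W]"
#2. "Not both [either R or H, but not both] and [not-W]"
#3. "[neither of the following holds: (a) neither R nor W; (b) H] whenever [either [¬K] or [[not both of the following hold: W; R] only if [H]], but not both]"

#1: Parsed as ¬W ↔ ((¬R ∨ H) ↓ (K ⊕ (K → ¬W)))

¬W = ¬T = F
¬R = ¬F = T
¬R ∨ H = T ∨ T = T
¬W = ¬T = F
K → ¬W = F → F = T
K ⊕ (K → ¬W) = F ⊕ T = T
(¬R ∨ H) ↓ (K ⊕ (K → ¬W)) = T ↓ T = F
¬W ↔ ((¬R ∨ H) ↓ (K ⊕ (K → ¬W))) = F ↔ F = T
Hence #1 is true.

#2: Formalization: (R ⊕ H) ↑ ¬W

R ⊕ H = F ⊕ T = T
¬W = ¬T = F
(R ⊕ H) ↑ ¬W = T ↑ F = T
Hence #2 is true.

#3: This is (¬K ⊕ ((W ↑ R) → H)) → ((R ↓ W) ↓ H).

¬K = ¬F = T
W ↑ R = T ↑ F = T
(W ↑ R) → H = T → T = T
¬K ⊕ ((W ↑ R) → H) = T ⊕ T = F
R ↓ W = F ↓ T = F
(R ↓ W) ↓ H = F ↓ T = F
(¬K ⊕ ((W ↑ R) → H)) → ((R ↓ W) ↓ H) = F → F = T
Thus #3 is true.

3 of the 3 statements are true.

3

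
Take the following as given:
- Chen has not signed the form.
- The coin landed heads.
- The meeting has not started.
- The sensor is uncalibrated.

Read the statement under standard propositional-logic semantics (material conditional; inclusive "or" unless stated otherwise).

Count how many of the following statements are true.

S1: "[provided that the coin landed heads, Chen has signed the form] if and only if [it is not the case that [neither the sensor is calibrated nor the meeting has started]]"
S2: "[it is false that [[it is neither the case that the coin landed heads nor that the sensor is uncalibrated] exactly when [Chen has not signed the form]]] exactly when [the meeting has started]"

Let Q = "the coin landed heads" (True), P = "Chen has signed the form" (False), S = "the sensor is calibrated" (False), R = "the meeting has started" (False).

S1: Formalization: (Q -> P) iff not (S nor R)

Q -> P = True -> False = False
S nor R = False nor False = True
not (S nor R) = not True = False
(Q -> P) iff not (S nor R) = False iff False = True
Thus S1 is true.

S2: Parsed as not ((Q nor not S) iff not P) iff R

not S = not False = True
Q nor not S = True nor True = False
not P = not False = True
(Q nor not S) iff not P = False iff True = False
not ((Q nor not S) iff not P) = not False = True
not ((Q nor not S) iff not P) iff R = True iff False = False
So S2 is false.

1 of the 2 statements is true (S1).

1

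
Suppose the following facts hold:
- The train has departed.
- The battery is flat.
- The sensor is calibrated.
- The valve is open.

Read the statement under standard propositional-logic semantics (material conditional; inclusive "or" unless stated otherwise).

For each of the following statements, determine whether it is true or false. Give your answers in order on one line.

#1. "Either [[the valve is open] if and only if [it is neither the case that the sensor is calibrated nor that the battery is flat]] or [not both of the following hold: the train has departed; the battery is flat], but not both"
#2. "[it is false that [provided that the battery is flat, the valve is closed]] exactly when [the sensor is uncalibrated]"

Let S = "the valve is open" (T), R = "the sensor is calibrated" (T), Q = "the battery is charged" (F), P = "the train has departed" (T).

#1: This is (S ↔ (R ↓ ¬Q)) ⊕ (P ↑ ¬Q).

¬Q = ¬F = T
R ↓ ¬Q = T ↓ T = F
S ↔ (R ↓ ¬Q) = T ↔ F = F
¬Q = ¬F = T
P ↑ ¬Q = T ↑ T = F
(S ↔ (R ↓ ¬Q)) ⊕ (P ↑ ¬Q) = F ⊕ F = F
So #1 is false.

#2: In symbols: ¬(¬Q → ¬S) ↔ ¬R

¬Q = ¬F = T
¬S = ¬T = F
¬Q → ¬S = T → F = F
¬(¬Q → ¬S) = ¬F = T
¬R = ¬T = F
¬(¬Q → ¬S) ↔ ¬R = T ↔ F = F
Hence #2 is false.

#1 F, #2 F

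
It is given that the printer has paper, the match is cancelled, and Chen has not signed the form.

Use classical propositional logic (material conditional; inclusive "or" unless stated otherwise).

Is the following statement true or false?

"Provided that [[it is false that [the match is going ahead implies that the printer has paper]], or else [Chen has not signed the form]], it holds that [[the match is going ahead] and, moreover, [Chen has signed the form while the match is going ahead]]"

The statement is false.

Let V = "the match is cancelled" (T), D = "the printer has paper" (T), U = "Chen has signed the form" (F).
Parsed as (~(~V -> D) | ~U) -> (~V & (U & ~V))

~V = ~T = F
~V -> D = F -> T = T
~(~V -> D) = ~T = F
~U = ~F = T
~(~V -> D) | ~U = F | T = T
~V = ~T = F
~V = ~T = F
U & ~V = F & F = F
~V & (U & ~V) = F & F = F
(~(~V -> D) | ~U) -> (~V & (U & ~V)) = T -> F = F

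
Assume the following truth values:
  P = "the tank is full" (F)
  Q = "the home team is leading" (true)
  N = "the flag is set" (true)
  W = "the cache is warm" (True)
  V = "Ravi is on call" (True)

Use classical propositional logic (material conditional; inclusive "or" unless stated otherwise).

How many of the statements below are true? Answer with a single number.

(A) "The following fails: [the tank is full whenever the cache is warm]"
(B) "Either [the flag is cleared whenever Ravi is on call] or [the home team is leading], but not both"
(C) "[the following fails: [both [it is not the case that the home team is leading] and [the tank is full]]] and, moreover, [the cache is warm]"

(A): Parsed as ~(W -> P)

W -> P = T -> F = F
~(W -> P) = ~F = T
Thus (A) is true.

(B): This is (V -> ~N) xor Q.

~N = ~T = F
V -> ~N = T -> F = F
(V -> ~N) xor Q = F xor T = T
So (B) is true.

(C): In symbols: ~(~Q & P) & W

~Q = ~T = F
~Q & P = F & F = F
~(~Q & P) = ~F = T
~(~Q & P) & W = T & T = T
Hence (C) is true.

True statements: 3 ((A), (B), (C)).

3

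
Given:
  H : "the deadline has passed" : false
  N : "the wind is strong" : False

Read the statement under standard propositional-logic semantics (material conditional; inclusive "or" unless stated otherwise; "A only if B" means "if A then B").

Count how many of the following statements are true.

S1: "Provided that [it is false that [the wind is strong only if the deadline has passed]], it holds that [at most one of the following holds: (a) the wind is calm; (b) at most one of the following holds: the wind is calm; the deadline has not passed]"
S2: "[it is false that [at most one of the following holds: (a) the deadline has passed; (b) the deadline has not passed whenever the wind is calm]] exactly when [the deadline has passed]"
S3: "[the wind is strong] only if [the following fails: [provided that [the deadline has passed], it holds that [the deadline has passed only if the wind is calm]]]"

S1: Formalization: ¬(N → H) → (¬N ↑ (¬N ↑ ¬H))

N → H = F → F = T
¬(N → H) = ¬T = F
¬N = ¬F = T
¬N = ¬F = T
¬H = ¬F = T
¬N ↑ ¬H = T ↑ T = F
¬N ↑ (¬N ↑ ¬H) = T ↑ F = T
¬(N → H) → (¬N ↑ (¬N ↑ ¬H)) = F → T = T
Hence S1 is true.

S2: Formalization: ¬(H ↑ (¬N → ¬H)) ↔ H

¬N = ¬F = T
¬H = ¬F = T
¬N → ¬H = T → T = T
H ↑ (¬N → ¬H) = F ↑ T = T
¬(H ↑ (¬N → ¬H)) = ¬T = F
¬(H ↑ (¬N → ¬H)) ↔ H = F ↔ F = T
Hence S2 is true.

S3: Formalization: N → ¬(H → (H → ¬N))

¬N = ¬F = T
H → ¬N = F → T = T
H → (H → ¬N) = F → T = T
¬(H → (H → ¬N)) = ¬T = F
N → ¬(H → (H → ¬N)) = F → F = T
So S3 is true.

Count: 3.

3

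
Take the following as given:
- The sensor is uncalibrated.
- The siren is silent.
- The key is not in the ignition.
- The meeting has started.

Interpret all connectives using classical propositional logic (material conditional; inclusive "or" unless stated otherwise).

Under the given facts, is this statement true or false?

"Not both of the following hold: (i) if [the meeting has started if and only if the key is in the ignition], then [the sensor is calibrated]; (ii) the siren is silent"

The statement is false.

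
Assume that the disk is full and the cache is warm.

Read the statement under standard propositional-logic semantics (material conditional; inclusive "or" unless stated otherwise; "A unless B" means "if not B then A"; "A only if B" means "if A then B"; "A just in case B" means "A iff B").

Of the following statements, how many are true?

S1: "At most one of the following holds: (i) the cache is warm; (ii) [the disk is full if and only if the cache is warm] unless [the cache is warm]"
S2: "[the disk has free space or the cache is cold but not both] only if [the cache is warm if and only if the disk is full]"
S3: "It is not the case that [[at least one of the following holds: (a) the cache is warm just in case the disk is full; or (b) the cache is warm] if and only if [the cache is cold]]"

Let M = "the cache is warm" (T), D = "the disk is full" (T).

S1: This is M nand ((D <-> M) | M).

D <-> M = T <-> T = T
(D <-> M) | M = T | T = T
M nand ((D <-> M) | M) = T nand T = F
Thus S1 is false.

S2: Parsed as (~D xor ~M) -> (M <-> D)

~D = ~T = F
~M = ~T = F
~D xor ~M = F xor F = F
M <-> D = T <-> T = T
(~D xor ~M) -> (M <-> D) = F -> T = T
So S2 is true.

S3: Parsed as ~(((M <-> D) | M) <-> ~M)

M <-> D = T <-> T = T
(M <-> D) | M = T | T = T
~M = ~T = F
((M <-> D) | M) <-> ~M = T <-> F = F
~(((M <-> D) | M) <-> ~M) = ~F = T
Hence S3 is true.

True statements: 2.

2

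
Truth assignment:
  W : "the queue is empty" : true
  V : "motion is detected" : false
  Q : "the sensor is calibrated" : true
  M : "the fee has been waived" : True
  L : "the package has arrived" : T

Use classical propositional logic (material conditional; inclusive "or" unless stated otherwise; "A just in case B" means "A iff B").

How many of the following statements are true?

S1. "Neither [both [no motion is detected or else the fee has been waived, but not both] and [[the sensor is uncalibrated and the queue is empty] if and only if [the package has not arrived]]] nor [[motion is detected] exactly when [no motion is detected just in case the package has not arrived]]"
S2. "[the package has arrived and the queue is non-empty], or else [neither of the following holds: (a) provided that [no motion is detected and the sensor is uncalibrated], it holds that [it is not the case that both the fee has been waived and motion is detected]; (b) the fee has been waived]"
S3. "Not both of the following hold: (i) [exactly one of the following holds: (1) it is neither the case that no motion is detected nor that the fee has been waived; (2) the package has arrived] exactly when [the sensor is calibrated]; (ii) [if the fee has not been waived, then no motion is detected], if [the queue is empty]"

0

S1: In symbols: ((¬V ⊕ M) ∧ ((¬Q ∧ W) ↔ ¬L)) ↓ (V ↔ (¬V ↔ ¬L))

¬V = ¬F = T
¬V ⊕ M = T ⊕ T = F
¬Q = ¬T = F
¬Q ∧ W = F ∧ T = F
¬L = ¬T = F
(¬Q ∧ W) ↔ ¬L = F ↔ F = T
(¬V ⊕ M) ∧ ((¬Q ∧ W) ↔ ¬L) = F ∧ T = F
¬V = ¬F = T
¬L = ¬T = F
¬V ↔ ¬L = T ↔ F = F
V ↔ (¬V ↔ ¬L) = F ↔ F = T
((¬V ⊕ M) ∧ ((¬Q ∧ W) ↔ ¬L)) ↓ (V ↔ (¬V ↔ ¬L)) = F ↓ T = F
Thus S1 is false.

S2: In symbols: (L ∧ ¬W) ∨ (((¬V ∧ ¬Q) → (M ↑ V)) ↓ M)

¬W = ¬T = F
L ∧ ¬W = T ∧ F = F
¬V = ¬F = T
¬Q = ¬T = F
¬V ∧ ¬Q = T ∧ F = F
M ↑ V = T ↑ F = T
(¬V ∧ ¬Q) → (M ↑ V) = F → T = T
((¬V ∧ ¬Q) → (M ↑ V)) ↓ M = T ↓ T = F
(L ∧ ¬W) ∨ (((¬V ∧ ¬Q) → (M ↑ V)) ↓ M) = F ∨ F = F
Thus S2 is false.

S3: In symbols: (((¬V ↓ M) ⊕ L) ↔ Q) ↑ (W → (¬M → ¬V))

¬V = ¬F = T
¬V ↓ M = T ↓ T = F
(¬V ↓ M) ⊕ L = F ⊕ T = T
((¬V ↓ M) ⊕ L) ↔ Q = T ↔ T = T
¬M = ¬T = F
¬V = ¬F = T
¬M → ¬V = F → T = T
W → (¬M → ¬V) = T → T = T
(((¬V ↓ M) ⊕ L) ↔ Q) ↑ (W → (¬M → ¬V)) = T ↑ T = F
Thus S3 is false.

True statements: 0 (none).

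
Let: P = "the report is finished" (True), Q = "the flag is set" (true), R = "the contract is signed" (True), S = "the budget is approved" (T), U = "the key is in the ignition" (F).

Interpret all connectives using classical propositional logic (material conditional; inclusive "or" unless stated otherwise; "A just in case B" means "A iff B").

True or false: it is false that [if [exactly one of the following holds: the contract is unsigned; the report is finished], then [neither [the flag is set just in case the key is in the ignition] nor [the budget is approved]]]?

Parsed as ~((~R xor P) -> ((Q <-> U) nor S))

~R = ~T = F
~R xor P = F xor T = T
Q <-> U = T <-> F = F
(Q <-> U) nor S = F nor T = F
(~R xor P) -> ((Q <-> U) nor S) = T -> F = F
~((~R xor P) -> ((Q <-> U) nor S)) = ~F = T

True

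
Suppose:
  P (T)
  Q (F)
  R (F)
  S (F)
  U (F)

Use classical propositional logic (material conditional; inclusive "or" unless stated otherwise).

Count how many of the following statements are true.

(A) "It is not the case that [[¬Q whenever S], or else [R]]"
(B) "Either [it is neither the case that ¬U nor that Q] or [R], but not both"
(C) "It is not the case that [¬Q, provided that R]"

(A): This is ~((S -> ~Q) | R).

~Q = ~F = T
S -> ~Q = F -> T = T
(S -> ~Q) | R = T | F = T
~((S -> ~Q) | R) = ~T = F
Thus (A) is false.

(B): Formalization: (~U nor Q) xor R

~U = ~F = T
~U nor Q = T nor F = F
(~U nor Q) xor R = F xor F = F
So (B) is false.

(C): In symbols: ~(R -> ~Q)

~Q = ~F = T
R -> ~Q = F -> T = T
~(R -> ~Q) = ~T = F
Thus (C) is false.

True statements: 0 (none).

0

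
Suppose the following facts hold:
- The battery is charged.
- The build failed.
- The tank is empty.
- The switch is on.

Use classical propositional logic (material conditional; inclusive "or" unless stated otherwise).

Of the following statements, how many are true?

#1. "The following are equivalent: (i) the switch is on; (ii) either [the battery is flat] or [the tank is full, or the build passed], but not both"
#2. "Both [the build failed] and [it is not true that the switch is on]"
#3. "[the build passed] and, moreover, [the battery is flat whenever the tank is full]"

0

Let D = "the switch is on" (T), H = "the battery is charged" (T), M = "the tank is full" (F), Q = "the build passed" (F).

#1: Formalization: D <-> (~H xor (M | Q))

~H = ~T = F
M | Q = F | F = F
~H xor (M | Q) = F xor F = F
D <-> (~H xor (M | Q)) = T <-> F = F
Hence #1 is false.

#2: Parsed as ~Q & ~D

~Q = ~F = T
~D = ~T = F
~Q & ~D = T & F = F
Hence #2 is false.

#3: Parsed as Q & (M -> ~H)

~H = ~T = F
M -> ~H = F -> F = T
Q & (M -> ~H) = F & T = F
Thus #3 is false.

0 of the 3 statements are true (none).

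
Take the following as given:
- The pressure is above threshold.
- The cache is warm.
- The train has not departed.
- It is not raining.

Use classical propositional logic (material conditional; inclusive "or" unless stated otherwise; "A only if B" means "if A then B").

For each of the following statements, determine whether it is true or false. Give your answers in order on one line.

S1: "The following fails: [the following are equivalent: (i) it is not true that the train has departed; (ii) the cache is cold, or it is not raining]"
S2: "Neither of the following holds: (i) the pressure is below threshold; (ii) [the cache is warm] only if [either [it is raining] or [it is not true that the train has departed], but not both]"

Let M = "the train has departed" (F), K = "the cache is warm" (T), W = "it is raining" (F), S = "the pressure is above threshold" (T).

S1: Parsed as ~(~M <-> (~K | ~W))

~M = ~F = T
~K = ~T = F
~W = ~F = T
~K | ~W = F | T = T
~M <-> (~K | ~W) = T <-> T = T
~(~M <-> (~K | ~W)) = ~T = F
Hence S1 is false.

S2: This is ~S nor (K -> (W xor ~M)).

~S = ~T = F
~M = ~F = T
W xor ~M = F xor T = T
K -> (W xor ~M) = T -> T = T
~S nor (K -> (W xor ~M)) = F nor T = F
Hence S2 is false.

S1 F / S2 F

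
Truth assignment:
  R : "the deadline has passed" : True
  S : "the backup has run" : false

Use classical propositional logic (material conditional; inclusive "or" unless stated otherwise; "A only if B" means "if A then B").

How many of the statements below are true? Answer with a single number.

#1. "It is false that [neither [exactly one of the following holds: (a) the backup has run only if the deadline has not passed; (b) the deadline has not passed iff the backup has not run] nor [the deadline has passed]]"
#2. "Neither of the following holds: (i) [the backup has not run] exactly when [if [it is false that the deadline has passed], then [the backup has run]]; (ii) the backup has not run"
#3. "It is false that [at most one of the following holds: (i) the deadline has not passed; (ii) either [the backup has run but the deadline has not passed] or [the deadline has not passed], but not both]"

1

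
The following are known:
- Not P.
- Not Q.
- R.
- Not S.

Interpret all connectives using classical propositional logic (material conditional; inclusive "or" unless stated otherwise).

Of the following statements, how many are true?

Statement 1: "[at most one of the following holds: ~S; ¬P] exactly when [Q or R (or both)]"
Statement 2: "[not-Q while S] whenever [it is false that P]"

0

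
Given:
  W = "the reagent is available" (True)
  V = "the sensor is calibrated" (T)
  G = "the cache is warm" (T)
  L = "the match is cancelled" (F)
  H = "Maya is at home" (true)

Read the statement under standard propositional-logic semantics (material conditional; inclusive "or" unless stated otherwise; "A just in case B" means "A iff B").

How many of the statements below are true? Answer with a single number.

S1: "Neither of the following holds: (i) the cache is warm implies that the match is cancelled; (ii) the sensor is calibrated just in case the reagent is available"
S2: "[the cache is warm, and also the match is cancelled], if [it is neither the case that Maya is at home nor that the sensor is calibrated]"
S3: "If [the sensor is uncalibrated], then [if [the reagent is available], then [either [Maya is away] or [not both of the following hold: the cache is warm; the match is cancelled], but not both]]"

2

S1: Parsed as (G -> L) nor (V <-> W)

G -> L = T -> F = F
V <-> W = T <-> T = T
(G -> L) nor (V <-> W) = F nor T = F
So S1 is false.

S2: In symbols: (H nor V) -> (G & L)

H nor V = T nor T = F
G & L = T & F = F
(H nor V) -> (G & L) = F -> F = T
So S2 is true.

S3: In symbols: ~V -> (W -> (~H xor (G nand L)))

~V = ~T = F
~H = ~T = F
G nand L = T nand F = T
~H xor (G nand L) = F xor T = T
W -> (~H xor (G nand L)) = T -> T = T
~V -> (W -> (~H xor (G nand L))) = F -> T = T
So S3 is true.

True statements: 2.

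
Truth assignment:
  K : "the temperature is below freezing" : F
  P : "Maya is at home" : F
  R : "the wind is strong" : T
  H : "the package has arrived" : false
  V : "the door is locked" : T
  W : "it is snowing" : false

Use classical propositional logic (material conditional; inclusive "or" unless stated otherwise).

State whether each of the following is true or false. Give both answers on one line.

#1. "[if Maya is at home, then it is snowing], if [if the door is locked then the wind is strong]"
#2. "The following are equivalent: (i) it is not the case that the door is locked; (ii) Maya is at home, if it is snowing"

#1 T / #2 F

#1: This is (V → R) → (P → W).

V → R = T → T = T
P → W = F → F = T
(V → R) → (P → W) = T → T = T
So #1 is true.

#2: Formalization: ¬V ↔ (W → P)

¬V = ¬T = F
W → P = F → F = T
¬V ↔ (W → P) = F ↔ T = F
Thus #2 is false.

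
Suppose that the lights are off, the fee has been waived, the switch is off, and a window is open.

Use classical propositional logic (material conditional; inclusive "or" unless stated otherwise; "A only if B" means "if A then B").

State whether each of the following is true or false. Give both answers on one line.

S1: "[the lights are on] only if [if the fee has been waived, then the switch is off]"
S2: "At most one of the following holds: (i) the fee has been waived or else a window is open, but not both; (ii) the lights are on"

Let N = "the lights are on" (F), L = "the fee has been waived" (T), S = "the switch is on" (F), D = "a window is open" (T).

S1: Parsed as N → (L → ¬S)

¬S = ¬F = T
L → ¬S = T → T = T
N → (L → ¬S) = F → T = T
Hence S1 is true.

S2: This is (L ⊕ D) ↑ N.

L ⊕ D = T ⊕ T = F
(L ⊕ D) ↑ N = F ↑ F = T
Hence S2 is true.

S1 True, S2 True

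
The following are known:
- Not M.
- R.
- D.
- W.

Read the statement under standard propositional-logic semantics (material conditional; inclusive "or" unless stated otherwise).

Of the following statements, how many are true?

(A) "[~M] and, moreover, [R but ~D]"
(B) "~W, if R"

0

(A): This is ¬M ∧ (R ∧ ¬D).

¬M = ¬F = T
¬D = ¬T = F
R ∧ ¬D = T ∧ F = F
¬M ∧ (R ∧ ¬D) = T ∧ F = F
Hence (A) is false.

(B): In symbols: R → ¬W

¬W = ¬T = F
R → ¬W = T → F = F
So (B) is false.

Count: 0.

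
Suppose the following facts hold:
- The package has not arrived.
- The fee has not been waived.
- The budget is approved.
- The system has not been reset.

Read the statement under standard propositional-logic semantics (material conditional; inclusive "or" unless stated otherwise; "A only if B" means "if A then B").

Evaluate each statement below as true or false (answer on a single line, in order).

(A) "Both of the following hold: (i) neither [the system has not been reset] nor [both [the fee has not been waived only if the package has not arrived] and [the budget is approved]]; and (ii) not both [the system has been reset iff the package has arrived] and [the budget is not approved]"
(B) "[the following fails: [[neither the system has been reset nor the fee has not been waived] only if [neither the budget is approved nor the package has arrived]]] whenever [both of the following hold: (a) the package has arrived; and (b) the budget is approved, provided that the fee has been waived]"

Let S = "the system has been reset" (F), Q = "the fee has been waived" (F), P = "the package has arrived" (F), R = "the budget is approved" (T).

(A): In symbols: (¬S ↓ ((¬Q → ¬P) ∧ R)) ∧ ((S ↔ P) ↑ ¬R)

¬S = ¬F = T
¬Q = ¬F = T
¬P = ¬F = T
¬Q → ¬P = T → T = T
(¬Q → ¬P) ∧ R = T ∧ T = T
¬S ↓ ((¬Q → ¬P) ∧ R) = T ↓ T = F
S ↔ P = F ↔ F = T
¬R = ¬T = F
(S ↔ P) ↑ ¬R = T ↑ F = T
(¬S ↓ ((¬Q → ¬P) ∧ R)) ∧ ((S ↔ P) ↑ ¬R) = F ∧ T = F
Hence (A) is false.

(B): Parsed as (P ∧ (Q → R)) → ¬((S ↓ ¬Q) → (R ↓ P))

Q → R = F → T = T
P ∧ (Q → R) = F ∧ T = F
¬Q = ¬F = T
S ↓ ¬Q = F ↓ T = F
R ↓ P = T ↓ F = F
(S ↓ ¬Q) → (R ↓ P) = F → F = T
¬((S ↓ ¬Q) → (R ↓ P)) = ¬T = F
(P ∧ (Q → R)) → ¬((S ↓ ¬Q) → (R ↓ P)) = F → F = T
So (B) is true.

(A) F; (B) T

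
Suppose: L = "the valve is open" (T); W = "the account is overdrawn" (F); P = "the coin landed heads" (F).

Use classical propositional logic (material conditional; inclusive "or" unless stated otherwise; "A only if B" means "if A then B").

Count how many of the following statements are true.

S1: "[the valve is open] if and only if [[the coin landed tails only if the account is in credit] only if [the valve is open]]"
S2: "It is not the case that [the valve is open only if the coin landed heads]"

S1: Formalization: L ↔ ((¬P → ¬W) → L)

¬P = ¬F = T
¬W = ¬F = T
¬P → ¬W = T → T = T
(¬P → ¬W) → L = T → T = T
L ↔ ((¬P → ¬W) → L) = T ↔ T = T
Thus S1 is true.

S2: In symbols: ¬(L → P)

L → P = T → F = F
¬(L → P) = ¬F = T
Hence S2 is true.

True statements: 2 (S1, S2).

2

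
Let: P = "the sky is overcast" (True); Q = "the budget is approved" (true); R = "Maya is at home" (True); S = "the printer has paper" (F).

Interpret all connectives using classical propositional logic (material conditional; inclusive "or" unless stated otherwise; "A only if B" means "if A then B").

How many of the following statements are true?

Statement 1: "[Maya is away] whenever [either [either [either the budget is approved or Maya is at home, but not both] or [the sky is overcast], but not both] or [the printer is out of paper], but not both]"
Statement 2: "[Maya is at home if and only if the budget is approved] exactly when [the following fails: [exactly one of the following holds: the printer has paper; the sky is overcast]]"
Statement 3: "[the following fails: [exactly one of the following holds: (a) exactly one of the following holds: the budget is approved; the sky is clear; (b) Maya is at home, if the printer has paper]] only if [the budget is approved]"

2

Statement 1: Formalization: (((Q xor R) xor P) xor not S) -> not R

Q xor R = True xor True = False
(Q xor R) xor P = False xor True = True
not S = not False = True
((Q xor R) xor P) xor not S = True xor True = False
not R = not True = False
(((Q xor R) xor P) xor not S) -> not R = False -> False = True
Thus Statement 1 is true.

Statement 2: Parsed as (R iff Q) iff not (S xor P)

R iff Q = True iff True = True
S xor P = False xor True = True
not (S xor P) = not True = False
(R iff Q) iff not (S xor P) = True iff False = False
Hence Statement 2 is false.

Statement 3: In symbols: not ((Q xor not P) xor (S -> R)) -> Q

not P = not True = False
Q xor not P = True xor False = True
S -> R = False -> True = True
(Q xor not P) xor (S -> R) = True xor True = False
not ((Q xor not P) xor (S -> R)) = not False = True
not ((Q xor not P) xor (S -> R)) -> Q = True -> True = True
So Statement 3 is true.

True statements: 2.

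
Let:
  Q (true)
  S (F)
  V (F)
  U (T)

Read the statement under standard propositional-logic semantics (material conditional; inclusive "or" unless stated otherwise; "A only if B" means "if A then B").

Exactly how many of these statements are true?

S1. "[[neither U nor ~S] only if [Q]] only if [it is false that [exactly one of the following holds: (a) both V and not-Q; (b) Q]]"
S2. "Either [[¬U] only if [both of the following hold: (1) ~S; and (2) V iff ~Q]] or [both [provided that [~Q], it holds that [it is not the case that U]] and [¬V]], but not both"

S1: Formalization: ((U nor not S) -> Q) -> not ((V and not Q) xor Q)

not S = not False = True
U nor not S = True nor True = False
(U nor not S) -> Q = False -> True = True
not Q = not True = False
V and not Q = False and False = False
(V and not Q) xor Q = False xor True = True
not ((V and not Q) xor Q) = not True = False
((U nor not S) -> Q) -> not ((V and not Q) xor Q) = True -> False = False
So S1 is false.

S2: In symbols: (not U -> (not S and (V iff not Q))) xor ((not Q -> not U) and not V)

not U = not True = False
not S = not False = True
not Q = not True = False
V iff not Q = False iff False = True
not S and (V iff not Q) = True and True = True
not U -> (not S and (V iff not Q)) = False -> True = True
not Q = not True = False
not U = not True = False
not Q -> not U = False -> False = True
not V = not False = True
(not Q -> not U) and not V = True and True = True
(not U -> (not S and (V iff not Q))) xor ((not Q -> not U) and not V) = True xor True = False
So S2 is false.

0 of the 2 statements are true (none).

0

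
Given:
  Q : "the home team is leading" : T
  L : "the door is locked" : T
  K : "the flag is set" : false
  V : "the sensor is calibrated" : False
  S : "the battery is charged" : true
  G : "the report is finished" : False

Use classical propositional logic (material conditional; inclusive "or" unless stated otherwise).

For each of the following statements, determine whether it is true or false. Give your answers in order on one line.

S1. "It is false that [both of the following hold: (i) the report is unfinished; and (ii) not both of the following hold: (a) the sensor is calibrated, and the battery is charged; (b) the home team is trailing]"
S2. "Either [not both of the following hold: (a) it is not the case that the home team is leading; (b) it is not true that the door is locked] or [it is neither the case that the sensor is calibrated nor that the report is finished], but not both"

S1: Parsed as ¬(¬G ∧ ((V ∧ S) ↑ ¬Q))

¬G = ¬F = T
V ∧ S = F ∧ T = F
¬Q = ¬T = F
(V ∧ S) ↑ ¬Q = F ↑ F = T
¬G ∧ ((V ∧ S) ↑ ¬Q) = T ∧ T = T
¬(¬G ∧ ((V ∧ S) ↑ ¬Q)) = ¬T = F
So S1 is false.

S2: In symbols: (¬Q ↑ ¬L) ⊕ (V ↓ G)

¬Q = ¬T = F
¬L = ¬T = F
¬Q ↑ ¬L = F ↑ F = T
V ↓ G = F ↓ F = T
(¬Q ↑ ¬L) ⊕ (V ↓ G) = T ⊕ T = F
Thus S2 is false.

S1 False / S2 False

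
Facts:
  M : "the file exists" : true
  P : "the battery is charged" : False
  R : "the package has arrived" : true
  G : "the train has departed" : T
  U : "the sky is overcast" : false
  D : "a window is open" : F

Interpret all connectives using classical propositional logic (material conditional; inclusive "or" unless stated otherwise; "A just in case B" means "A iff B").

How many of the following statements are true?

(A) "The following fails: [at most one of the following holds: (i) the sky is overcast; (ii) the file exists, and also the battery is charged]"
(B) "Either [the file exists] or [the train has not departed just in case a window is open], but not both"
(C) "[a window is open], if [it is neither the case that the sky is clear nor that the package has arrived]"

(A): In symbols: ~(U nand (M & P))

M & P = T & F = F
U nand (M & P) = F nand F = T
~(U nand (M & P)) = ~T = F
Thus (A) is false.

(B): In symbols: M xor (~G <-> D)

~G = ~T = F
~G <-> D = F <-> F = T
M xor (~G <-> D) = T xor T = F
Thus (B) is false.

(C): This is (~U nor R) -> D.

~U = ~F = T
~U nor R = T nor T = F
(~U nor R) -> D = F -> F = T
So (C) is true.

Count: 1.

1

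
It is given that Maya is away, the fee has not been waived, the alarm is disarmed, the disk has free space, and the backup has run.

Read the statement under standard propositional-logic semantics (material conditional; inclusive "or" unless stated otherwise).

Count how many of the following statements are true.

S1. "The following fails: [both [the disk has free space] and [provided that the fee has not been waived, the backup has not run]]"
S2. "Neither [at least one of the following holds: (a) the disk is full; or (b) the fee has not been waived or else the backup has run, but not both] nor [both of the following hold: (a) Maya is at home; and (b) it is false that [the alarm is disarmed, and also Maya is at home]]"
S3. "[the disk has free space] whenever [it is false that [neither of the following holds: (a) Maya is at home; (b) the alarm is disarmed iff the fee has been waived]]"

Let S = "the disk is full" (F), Q = "the fee has been waived" (F), U = "the backup has run" (T), P = "Maya is at home" (F), R = "the alarm is armed" (F).

S1: This is ¬(¬S ∧ (¬Q → ¬U)).

¬S = ¬F = T
¬Q = ¬F = T
¬U = ¬T = F
¬Q → ¬U = T → F = F
¬S ∧ (¬Q → ¬U) = T ∧ F = F
¬(¬S ∧ (¬Q → ¬U)) = ¬F = T
Thus S1 is true.

S2: Formalization: (S ∨ (¬Q ⊕ U)) ↓ (P ∧ ¬(¬R ∧ P))

¬Q = ¬F = T
¬Q ⊕ U = T ⊕ T = F
S ∨ (¬Q ⊕ U) = F ∨ F = F
¬R = ¬F = T
¬R ∧ P = T ∧ F = F
¬(¬R ∧ P) = ¬F = T
P ∧ ¬(¬R ∧ P) = F ∧ T = F
(S ∨ (¬Q ⊕ U)) ↓ (P ∧ ¬(¬R ∧ P)) = F ↓ F = T
Hence S2 is true.

S3: This is ¬(P ↓ (¬R ↔ Q)) → ¬S.

¬R = ¬F = T
¬R ↔ Q = T ↔ F = F
P ↓ (¬R ↔ Q) = F ↓ F = T
¬(P ↓ (¬R ↔ Q)) = ¬T = F
¬S = ¬F = T
¬(P ↓ (¬R ↔ Q)) → ¬S = F → T = T
Thus S3 is true.

3 of the 3 statements are true (S1, S2, S3).

3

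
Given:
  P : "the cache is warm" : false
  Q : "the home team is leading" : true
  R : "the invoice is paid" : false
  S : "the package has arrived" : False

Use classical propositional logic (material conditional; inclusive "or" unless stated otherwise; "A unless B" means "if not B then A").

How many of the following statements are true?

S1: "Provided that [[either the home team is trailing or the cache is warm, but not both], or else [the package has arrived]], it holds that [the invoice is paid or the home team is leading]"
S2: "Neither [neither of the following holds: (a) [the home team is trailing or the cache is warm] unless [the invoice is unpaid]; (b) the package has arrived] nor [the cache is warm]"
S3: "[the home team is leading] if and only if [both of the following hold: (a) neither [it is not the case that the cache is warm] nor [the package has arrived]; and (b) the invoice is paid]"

2

S1: Parsed as ((¬Q ⊕ P) ∨ S) → (R ∨ Q)

¬Q = ¬T = F
¬Q ⊕ P = F ⊕ F = F
(¬Q ⊕ P) ∨ S = F ∨ F = F
R ∨ Q = F ∨ T = T
((¬Q ⊕ P) ∨ S) → (R ∨ Q) = F → T = T
Thus S1 is true.

S2: This is (((¬Q ∨ P) ∨ ¬R) ↓ S) ↓ P.

¬Q = ¬T = F
¬Q ∨ P = F ∨ F = F
¬R = ¬F = T
(¬Q ∨ P) ∨ ¬R = F ∨ T = T
((¬Q ∨ P) ∨ ¬R) ↓ S = T ↓ F = F
(((¬Q ∨ P) ∨ ¬R) ↓ S) ↓ P = F ↓ F = T
So S2 is true.

S3: Formalization: Q ↔ ((¬P ↓ S) ∧ R)

¬P = ¬F = T
¬P ↓ S = T ↓ F = F
(¬P ↓ S) ∧ R = F ∧ F = F
Q ↔ ((¬P ↓ S) ∧ R) = T ↔ F = F
Hence S3 is false.

True statements: 2 (S1, S2).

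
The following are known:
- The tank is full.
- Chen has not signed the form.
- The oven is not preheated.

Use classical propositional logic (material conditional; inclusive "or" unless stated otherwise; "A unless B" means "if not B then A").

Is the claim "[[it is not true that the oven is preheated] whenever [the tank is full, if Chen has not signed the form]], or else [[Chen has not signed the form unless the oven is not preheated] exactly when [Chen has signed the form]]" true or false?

The statement is true.

Let U = "Chen has signed the form" (False), M = "the tank is full" (True), W = "the oven is preheated" (False).
In symbols: ((not U -> M) -> not W) or ((not U or not W) iff U)

not U = not False = True
not U -> M = True -> True = True
not W = not False = True
(not U -> M) -> not W = True -> True = True
not U = not False = True
not W = not False = True
not U or not W = True or True = True
(not U or not W) iff U = True iff False = False
((not U -> M) -> not W) or ((not U or not W) iff U) = True or False = True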